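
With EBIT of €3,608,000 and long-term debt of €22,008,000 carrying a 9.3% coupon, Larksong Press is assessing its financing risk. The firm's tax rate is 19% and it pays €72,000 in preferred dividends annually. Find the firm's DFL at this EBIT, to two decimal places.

2.45

Annual interest charges come to €2,046,744.00.
Preferred dividends grossed up pre-tax: €72,000 / (1 − 0.19) = €88,888.89.
DFL = EBIT ÷ [EBIT − I − D_p/(1−t)] = €3,608,000 ÷ [€3,608,000 − €2,046,744.00 − €88,888.89] = €3,608,000 ÷ €1,472,367.11 = 2.4505.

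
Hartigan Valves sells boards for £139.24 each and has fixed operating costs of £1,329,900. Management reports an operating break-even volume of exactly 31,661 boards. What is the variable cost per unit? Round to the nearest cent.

£97.24

At break-even, FC = Q × (P − VC), so P − VC = £1,329,900 ÷ 31,661 = £42.0044.
Hence VC = price − CM = £139.24 − £42.0044 = £97.24.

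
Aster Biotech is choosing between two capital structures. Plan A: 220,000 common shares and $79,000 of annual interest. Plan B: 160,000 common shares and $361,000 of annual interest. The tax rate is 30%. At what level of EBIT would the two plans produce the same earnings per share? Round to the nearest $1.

$1,113,000

At indifference, (EBIT − 79,000)(1 − t)/220,000 = (EBIT − 361,000)(1 − t)/160,000.
Cancelling (1 − t) and cross-multiplying: 160,000·(EBIT − 79,000) = 220,000·(EBIT − 361,000).
Solving, EBIT = (361,000·220,000 − 79,000·160,000) / (220,000 − 160,000) = 66,780,000,000 / 60,000 = 1,113,000.00.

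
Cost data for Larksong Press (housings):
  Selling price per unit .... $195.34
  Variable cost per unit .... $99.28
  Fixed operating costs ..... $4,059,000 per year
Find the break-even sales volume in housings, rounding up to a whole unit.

Contribution margin per unit = $195.34 − $99.28 = $96.06.
Break-even volume = fixed costs ÷ CM per unit = $4,059,000 ÷ $96.06 = 42,254.84, so 42,255 housings.

42,255 housings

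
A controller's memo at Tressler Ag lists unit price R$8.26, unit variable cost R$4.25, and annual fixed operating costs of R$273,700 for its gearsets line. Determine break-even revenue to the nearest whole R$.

R$563,781

CM per unit = R$8.26 − R$4.25 = R$4.01; CM ratio = R$4.01 / R$8.26 = 0.4855.
Break-even revenue = fixed costs × price ÷ CM = R$273,700 × R$8.26 ÷ R$4.01 = R$563,781.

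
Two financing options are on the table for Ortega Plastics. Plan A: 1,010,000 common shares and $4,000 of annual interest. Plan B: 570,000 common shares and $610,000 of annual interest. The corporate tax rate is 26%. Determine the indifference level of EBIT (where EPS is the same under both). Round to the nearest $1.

At indifference, (EBIT − 4,000)(1 − t)/1,010,000 = (EBIT − 610,000)(1 − t)/570,000.
Cancelling (1 − t) and cross-multiplying: 570,000·(EBIT − 4,000) = 1,010,000·(EBIT − 610,000).
EBIT × (1,010,000 − 570,000) = 610,000 × 1,010,000 − 4,000 × 570,000 = 613,820,000,000, so EBIT = 613,820,000,000 ÷ 440,000 = 1,395,045.45.

$1,395,045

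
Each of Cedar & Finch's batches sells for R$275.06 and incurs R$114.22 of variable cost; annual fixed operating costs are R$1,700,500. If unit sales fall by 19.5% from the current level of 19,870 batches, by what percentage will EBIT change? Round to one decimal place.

At 19,870 units, contribution = 19,870 × R$160.84 = R$3,195,890.80.
Subtracting fixed costs: EBIT = R$3,195,890.80 − R$1,700,500 = R$1,495,390.80.
DOL = contribution ÷ EBIT = R$3,195,890.80 ÷ R$1,495,390.80 = 2.1372.
Operating income changes by 2.1372 × -19.5% = -41.7%.

-41.7%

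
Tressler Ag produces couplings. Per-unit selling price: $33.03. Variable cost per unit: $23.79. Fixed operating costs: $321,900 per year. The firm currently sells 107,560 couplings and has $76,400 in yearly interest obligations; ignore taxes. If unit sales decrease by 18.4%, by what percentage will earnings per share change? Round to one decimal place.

-30.7%

At 107,560 units, contribution = 107,560 × $9.24 = $993,854.40.
Operating income = contribution − fixed costs = $993,854.40 − $321,900 = $671,954.40.
Interest = $76,400.00, so EBIT − I = $595,554.40.
DCL = total CM / (EBIT − I) = $993,854.40 / $595,554.40 = 1.6688.
%ΔEPS = DCL × %ΔSales = 1.6688 × -18.4% = -30.7%.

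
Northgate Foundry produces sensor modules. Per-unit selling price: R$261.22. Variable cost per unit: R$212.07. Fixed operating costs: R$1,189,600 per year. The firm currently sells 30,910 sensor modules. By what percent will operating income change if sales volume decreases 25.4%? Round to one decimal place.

-117.1%

Contribution at this volume is 30,910 × R$49.15 = R$1,519,226.50.
Operating income = contribution − fixed costs = R$1,519,226.50 − R$1,189,600 = R$329,626.50.
DOL = contribution ÷ EBIT = R$1,519,226.50 ÷ R$329,626.50 = 4.6089.
Operating income changes by 4.6089 × -25.4% = -117.1%.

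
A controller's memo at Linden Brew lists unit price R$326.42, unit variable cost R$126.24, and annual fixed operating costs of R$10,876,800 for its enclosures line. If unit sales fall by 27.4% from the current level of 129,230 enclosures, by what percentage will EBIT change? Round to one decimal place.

-47.3%

Total contribution margin = 129,230 × R$200.18 = R$25,869,261.40.
Subtracting fixed costs: EBIT = R$25,869,261.40 − R$10,876,800 = R$14,992,461.40.
So DOL = total CM / EBIT = R$25,869,261.40 / R$14,992,461.40 = 1.7255.
So EBIT moves 1.7255 × (-27.4%) = -47.3%.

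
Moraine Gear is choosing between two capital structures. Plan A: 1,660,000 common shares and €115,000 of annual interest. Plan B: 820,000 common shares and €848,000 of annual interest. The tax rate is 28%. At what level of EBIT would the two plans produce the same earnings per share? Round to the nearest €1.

At indifference, (EBIT − 115,000)(1 − t)/1,660,000 = (EBIT − 848,000)(1 − t)/820,000.
Cancelling (1 − t) and cross-multiplying: 820,000·(EBIT − 115,000) = 1,660,000·(EBIT − 848,000).
Solving, EBIT = (848,000·1,660,000 − 115,000·820,000) / (1,660,000 − 820,000) = 1,313,380,000,000 / 840,000 = 1,563,547.62.

€1,563,548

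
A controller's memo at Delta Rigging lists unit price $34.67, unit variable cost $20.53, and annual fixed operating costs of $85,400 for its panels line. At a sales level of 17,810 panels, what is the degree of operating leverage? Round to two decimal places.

At 17,810 units, contribution = 17,810 × $14.14 = $251,833.40.
Operating income = contribution − fixed costs = $251,833.40 − $85,400 = $166,433.40.
Degree of operating leverage = $251,833.40 / $166,433.40 = 1.5131.

1.51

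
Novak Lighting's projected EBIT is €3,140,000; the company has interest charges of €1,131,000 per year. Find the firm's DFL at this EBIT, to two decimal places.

Interest = €1,131,000.00.
Degree of financial leverage = EBIT / (EBIT − interest) = €3,140,000 / €2,009,000.00 = 1.5630.

1.56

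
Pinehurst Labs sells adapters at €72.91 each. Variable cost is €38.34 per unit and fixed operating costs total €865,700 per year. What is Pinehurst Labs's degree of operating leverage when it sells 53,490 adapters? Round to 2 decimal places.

Total contribution margin = 53,490 × €34.57 = €1,849,149.30.
Subtracting fixed costs: EBIT = €1,849,149.30 − €865,700 = €983,449.30.
DOL = contribution ÷ EBIT = €1,849,149.30 ÷ €983,449.30 = 1.8803.

1.88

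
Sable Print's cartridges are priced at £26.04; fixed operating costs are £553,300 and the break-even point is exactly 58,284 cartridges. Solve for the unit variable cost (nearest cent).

£16.55

Contribution per unit must be FC / Q = £553,300 / 58,284 = £9.4932.
Hence VC = price − CM = £26.04 − £9.4932 = £16.55.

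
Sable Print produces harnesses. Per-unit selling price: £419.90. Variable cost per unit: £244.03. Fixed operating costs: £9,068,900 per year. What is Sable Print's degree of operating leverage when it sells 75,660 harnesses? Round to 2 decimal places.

3.14

At 75,660 units, contribution = 75,660 × £175.87 = £13,306,324.20.
EBIT = £13,306,324.20 − £9,068,900 = £4,237,424.20.
Degree of operating leverage = £13,306,324.20 / £4,237,424.20 = 3.1402.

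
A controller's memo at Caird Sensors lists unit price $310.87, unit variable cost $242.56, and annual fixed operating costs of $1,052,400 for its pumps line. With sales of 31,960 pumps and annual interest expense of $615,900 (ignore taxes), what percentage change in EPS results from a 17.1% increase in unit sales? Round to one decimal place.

+72.5%

Total contribution margin = 31,960 × $68.31 = $2,183,187.60.
Operating income = contribution − fixed costs = $2,183,187.60 − $1,052,400 = $1,130,787.60.
Interest = $615,900.00, so EBIT − I = $514,887.60.
Degree of combined leverage = contribution ÷ (EBIT − I) = $2,183,187.60 ÷ $514,887.60 = 4.2401.
%ΔEPS = DCL × %ΔSales = 4.2401 × +17.1% = +72.5%.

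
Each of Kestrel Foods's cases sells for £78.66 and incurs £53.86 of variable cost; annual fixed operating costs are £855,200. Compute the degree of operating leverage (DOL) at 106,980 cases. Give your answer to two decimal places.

Total contribution margin = 106,980 × £24.80 = £2,653,104.00.
EBIT = £2,653,104.00 − £855,200 = £1,797,904.00.
So DOL = total CM / EBIT = £2,653,104.00 / £1,797,904.00 = 1.4757.

1.48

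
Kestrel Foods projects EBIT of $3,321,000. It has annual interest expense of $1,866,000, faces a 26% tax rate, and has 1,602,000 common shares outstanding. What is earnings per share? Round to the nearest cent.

Pre-tax income = $3,321,000 − $1,866,000.00 = $1,455,000.00.
Net income = $1,455,000.00 × (1 − 0.26) = $1,076,700.00.
EPS = $1,076,700.00 ÷ 1,602,000 = $0.67.

$0.67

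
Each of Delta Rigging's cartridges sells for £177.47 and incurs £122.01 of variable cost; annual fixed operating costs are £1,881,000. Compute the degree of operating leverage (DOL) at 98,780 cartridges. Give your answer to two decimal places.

At 98,780 units, contribution = 98,780 × £55.46 = £5,478,338.80.
EBIT = £5,478,338.80 − £1,881,000 = £3,597,338.80.
So DOL = total CM / EBIT = £5,478,338.80 / £3,597,338.80 = 1.5229.

1.52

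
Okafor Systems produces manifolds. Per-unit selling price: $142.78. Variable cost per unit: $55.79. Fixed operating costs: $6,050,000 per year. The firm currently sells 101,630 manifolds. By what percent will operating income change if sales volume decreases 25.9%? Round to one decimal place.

Contribution at this volume is 101,630 × $86.99 = $8,840,793.70.
Subtracting fixed costs: EBIT = $8,840,793.70 − $6,050,000 = $2,790,793.70.
Degree of operating leverage = $8,840,793.70 / $2,790,793.70 = 3.1678.
So EBIT moves 3.1678 × (-25.9%) = -82.0%.

-82.0%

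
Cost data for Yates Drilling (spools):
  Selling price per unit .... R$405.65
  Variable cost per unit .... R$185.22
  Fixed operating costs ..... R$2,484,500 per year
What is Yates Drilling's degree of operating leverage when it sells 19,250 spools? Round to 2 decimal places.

Contribution at this volume is 19,250 × R$220.43 = R$4,243,277.50.
Operating income = contribution − fixed costs = R$4,243,277.50 − R$2,484,500 = R$1,758,777.50.
DOL = contribution ÷ EBIT = R$4,243,277.50 ÷ R$1,758,777.50 = 2.4126.

2.41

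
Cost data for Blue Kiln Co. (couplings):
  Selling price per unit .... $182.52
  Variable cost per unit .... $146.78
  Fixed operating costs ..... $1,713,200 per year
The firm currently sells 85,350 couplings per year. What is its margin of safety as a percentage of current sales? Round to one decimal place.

43.8%

Unit CM = price − variable cost = $182.52 − $146.78 = $35.74. Break-even units = $1,713,200 ÷ $35.74 = 47,935.09; break-even revenue = 47,935.09 × $182.52 = $8,749,112.03.
Current sales = 85,350 × $182.52 = $15,578,082.00.
Margin of safety = ($15,578,082.00 − $8,749,112.03) ÷ $15,578,082.00 = 43.8%.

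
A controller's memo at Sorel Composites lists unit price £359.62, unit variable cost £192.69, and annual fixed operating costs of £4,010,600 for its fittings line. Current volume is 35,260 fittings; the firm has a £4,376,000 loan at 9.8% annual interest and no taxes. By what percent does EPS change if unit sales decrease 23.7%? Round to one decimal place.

-96.4%

Total contribution margin = 35,260 × £166.93 = £5,885,951.80.
EBIT = £5,885,951.80 − £4,010,600 = £1,875,351.80.
Interest = £428,848.00, so EBIT − I = £1,446,503.80.
Degree of combined leverage = contribution ÷ (EBIT − I) = £5,885,951.80 ÷ £1,446,503.80 = 4.0691.
%ΔEPS = DCL × %ΔSales = 4.0691 × -23.7% = -96.4%.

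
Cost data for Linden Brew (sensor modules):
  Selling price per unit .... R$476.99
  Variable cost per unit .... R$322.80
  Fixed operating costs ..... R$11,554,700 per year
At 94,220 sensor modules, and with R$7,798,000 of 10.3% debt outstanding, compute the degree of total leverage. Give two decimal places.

Contribution at this volume is 94,220 × R$154.19 = R$14,527,781.80.
Operating income = contribution − fixed costs = R$14,527,781.80 − R$11,554,700 = R$2,973,081.80. Interest = R$803,194.00, so EBIT − I = R$2,169,887.80.
DCL = contribution ÷ (EBIT − I) = R$14,527,781.80 ÷ R$2,169,887.80 = 6.6952.

6.70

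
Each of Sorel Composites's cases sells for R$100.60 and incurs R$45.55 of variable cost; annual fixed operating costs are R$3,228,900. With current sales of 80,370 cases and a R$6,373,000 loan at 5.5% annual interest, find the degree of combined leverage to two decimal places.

Total contribution margin = 80,370 × R$55.05 = R$4,424,368.50.
EBIT = R$4,424,368.50 − R$3,228,900 = R$1,195,468.50. Interest = R$350,515.00, so EBIT − I = R$844,953.50.
DCL = contribution ÷ (EBIT − I) = R$4,424,368.50 ÷ R$844,953.50 = 5.2362.

5.24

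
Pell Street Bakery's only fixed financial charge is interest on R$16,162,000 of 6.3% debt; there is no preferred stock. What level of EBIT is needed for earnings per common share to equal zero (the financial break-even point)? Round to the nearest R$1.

R$1,018,206

Annual interest = 6.3% × R$16,162,000 = R$1,018,206.00.
With no preferred dividends, EPS = 0 when EBIT exactly covers interest, so the financial break-even EBIT is R$1,018,206.00.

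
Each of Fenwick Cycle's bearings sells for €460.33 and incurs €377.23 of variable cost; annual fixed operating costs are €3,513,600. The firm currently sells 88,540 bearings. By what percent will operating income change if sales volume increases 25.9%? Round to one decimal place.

+49.6%

Total contribution margin = 88,540 × €83.10 = €7,357,674.00.
Subtracting fixed costs: EBIT = €7,357,674.00 − €3,513,600 = €3,844,074.00.
So DOL = total CM / EBIT = €7,357,674.00 / €3,844,074.00 = 1.9140.
%ΔEBIT = DOL × %ΔSales = 1.9140 × +25.9% = +49.6%.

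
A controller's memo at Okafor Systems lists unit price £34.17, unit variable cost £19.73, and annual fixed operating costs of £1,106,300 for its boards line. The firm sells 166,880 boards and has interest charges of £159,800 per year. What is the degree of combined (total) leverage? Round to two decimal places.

2.11

At 166,880 units, contribution = 166,880 × £14.44 = £2,409,747.20.
EBIT = £2,409,747.20 − £1,106,300 = £1,303,447.20. Interest = £159,800.00, so EBIT − I = £1,143,647.20.
Degree of total leverage = total CM / (EBIT − interest) = £2,409,747.20 / £1,143,647.20 = 2.1071.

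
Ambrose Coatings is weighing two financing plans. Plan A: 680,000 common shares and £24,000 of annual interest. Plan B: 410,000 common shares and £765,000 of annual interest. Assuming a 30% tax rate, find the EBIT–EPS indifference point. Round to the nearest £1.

Set EPS_A = EPS_B: (EBIT − £24,000)(1 − 0.30) ÷ 680,000 = (EBIT − £765,000)(1 − 0.30) ÷ 410,000.
The (1 − t) factor cancels: (EBIT − 24,000) × 410,000 = (EBIT − 765,000) × 680,000.
EBIT × (680,000 − 410,000) = 765,000 × 680,000 − 24,000 × 410,000 = 510,360,000,000, so EBIT = 510,360,000,000 ÷ 270,000 = 1,890,222.22.

£1,890,222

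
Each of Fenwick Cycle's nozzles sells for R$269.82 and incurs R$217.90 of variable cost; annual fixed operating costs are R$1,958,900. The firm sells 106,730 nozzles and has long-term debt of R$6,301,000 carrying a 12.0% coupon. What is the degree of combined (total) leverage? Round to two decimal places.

At 106,730 units, contribution = 106,730 × R$51.92 = R$5,541,421.60.
Subtracting fixed costs: EBIT = R$5,541,421.60 − R$1,958,900 = R$3,582,521.60. Interest = R$756,120.00, so EBIT − I = R$2,826,401.60.
DCL = contribution ÷ (EBIT − I) = R$5,541,421.60 ÷ R$2,826,401.60 = 1.9606.

1.96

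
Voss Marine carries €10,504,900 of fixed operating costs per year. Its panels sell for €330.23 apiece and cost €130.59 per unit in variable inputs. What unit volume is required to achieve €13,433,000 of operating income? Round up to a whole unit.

Unit CM = price − variable cost = €330.23 − €130.59 = €199.64.
Need Q such that Q × €199.64 − €10,504,900 = €13,433,000, i.e. Q = €23,937,900 / €199.64 = 119,905.33 → 119,906.

119,906 panels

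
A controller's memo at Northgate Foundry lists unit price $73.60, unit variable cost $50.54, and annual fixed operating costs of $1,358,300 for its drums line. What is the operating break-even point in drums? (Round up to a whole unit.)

Contribution margin per unit = $73.60 − $50.54 = $23.06.
Break-even volume = fixed costs ÷ CM per unit = $1,358,300 ÷ $23.06 = 58,902.86, so 58,903 drums.

58,903 drums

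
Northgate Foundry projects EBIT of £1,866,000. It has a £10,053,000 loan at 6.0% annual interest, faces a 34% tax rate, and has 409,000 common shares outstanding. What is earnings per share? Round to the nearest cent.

£2.04

Interest = £603,180.00, so EBT = £1,866,000 − £603,180.00 = £1,262,820.00.
After tax at 34%: net income = £1,262,820.00 × 0.66 = £833,461.20.
EPS = £833,461.20 ÷ 409,000 = £2.04.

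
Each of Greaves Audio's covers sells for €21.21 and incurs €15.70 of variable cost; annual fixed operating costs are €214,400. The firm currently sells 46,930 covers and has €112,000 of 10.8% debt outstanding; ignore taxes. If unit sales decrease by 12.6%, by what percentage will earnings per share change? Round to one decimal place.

-101.5%

Total contribution margin = 46,930 × €5.51 = €258,584.30.
EBIT = €258,584.30 − €214,400 = €44,184.30.
After interest of €12,096.00, pre-tax earnings = €32,088.30.
DCL = total CM / (EBIT − I) = €258,584.30 / €32,088.30 = 8.0585.
%ΔEPS = DCL × %ΔSales = 8.0585 × -12.6% = -101.5%.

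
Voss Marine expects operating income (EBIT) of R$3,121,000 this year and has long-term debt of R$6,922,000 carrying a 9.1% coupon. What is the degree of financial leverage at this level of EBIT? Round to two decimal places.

1.25

Annual interest charges come to R$629,902.00.
DFL = EBIT ÷ (EBIT − I) = R$3,121,000 ÷ (R$3,121,000 − R$629,902.00) = R$3,121,000 ÷ R$2,491,098.00 = 1.2529.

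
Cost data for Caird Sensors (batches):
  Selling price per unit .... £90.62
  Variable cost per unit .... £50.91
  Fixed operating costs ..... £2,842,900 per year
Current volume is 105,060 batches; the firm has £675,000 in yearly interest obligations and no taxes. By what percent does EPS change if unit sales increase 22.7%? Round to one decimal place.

At 105,060 units, contribution = 105,060 × £39.71 = £4,171,932.60.
Operating income = contribution − fixed costs = £4,171,932.60 − £2,842,900 = £1,329,032.60.
After interest of £675,000.00, pre-tax earnings = £654,032.60.
DCL = total CM / (EBIT − I) = £4,171,932.60 / £654,032.60 = 6.3788.
%ΔEPS = DCL × %ΔSales = 6.3788 × +22.7% = +144.8%.

+144.8%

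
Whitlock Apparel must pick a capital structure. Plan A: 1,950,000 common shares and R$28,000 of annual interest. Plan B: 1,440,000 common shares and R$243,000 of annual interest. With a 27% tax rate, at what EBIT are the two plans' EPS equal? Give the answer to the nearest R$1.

At indifference, (EBIT − 28,000)(1 − t)/1,950,000 = (EBIT − 243,000)(1 − t)/1,440,000.
The (1 − t) factor cancels: (EBIT − 28,000) × 1,440,000 = (EBIT − 243,000) × 1,950,000.
EBIT × (1,950,000 − 1,440,000) = 243,000 × 1,950,000 − 28,000 × 1,440,000 = 433,530,000,000, so EBIT = 433,530,000,000 ÷ 510,000 = 850,058.82.

R$850,059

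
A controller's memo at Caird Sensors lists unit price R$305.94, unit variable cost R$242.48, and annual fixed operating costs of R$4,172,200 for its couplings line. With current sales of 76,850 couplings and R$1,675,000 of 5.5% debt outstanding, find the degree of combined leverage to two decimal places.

7.96

At 76,850 units, contribution = 76,850 × R$63.46 = R$4,876,901.00.
Subtracting fixed costs: EBIT = R$4,876,901.00 − R$4,172,200 = R$704,701.00. Interest = R$92,125.00.
DOL = R$4,876,901.00 ÷ R$704,701.00 = 6.9205; DFL = R$704,701.00 ÷ R$612,576.00 = 1.1504.
DCL = DOL × DFL = 6.9205 × 1.1504 = 7.9613.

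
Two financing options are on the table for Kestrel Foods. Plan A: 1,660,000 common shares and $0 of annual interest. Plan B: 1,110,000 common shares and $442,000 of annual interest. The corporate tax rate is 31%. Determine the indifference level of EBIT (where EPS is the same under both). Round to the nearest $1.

At indifference, (EBIT − 0)(1 − t)/1,660,000 = (EBIT − 442,000)(1 − t)/1,110,000.
Cancelling (1 − t) and cross-multiplying: 1,110,000·(EBIT − 0) = 1,660,000·(EBIT − 442,000).
EBIT × (1,660,000 − 1,110,000) = 442,000 × 1,660,000 − 0 × 1,110,000 = 733,720,000,000, so EBIT = 733,720,000,000 ÷ 550,000 = 1,334,036.36.

$1,334,036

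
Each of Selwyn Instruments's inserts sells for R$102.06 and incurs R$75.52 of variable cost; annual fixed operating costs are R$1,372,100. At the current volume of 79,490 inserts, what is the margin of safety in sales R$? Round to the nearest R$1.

Contribution margin per unit = R$102.06 − R$75.52 = R$26.54. Break-even units = R$1,372,100 ÷ R$26.54 = 51,699.32; break-even revenue = 51,699.32 × R$102.06 = R$5,276,432.78.
Current sales = 79,490 × R$102.06 = R$8,112,749.40.
Margin of safety = R$8,112,749.40 − R$5,276,432.78 = R$2,836,317.

R$2,836,317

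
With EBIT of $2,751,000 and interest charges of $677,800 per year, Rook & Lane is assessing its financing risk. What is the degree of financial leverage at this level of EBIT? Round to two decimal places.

Interest = $677,800.00.
Degree of financial leverage = EBIT / (EBIT − interest) = $2,751,000 / $2,073,200.00 = 1.3269.

1.33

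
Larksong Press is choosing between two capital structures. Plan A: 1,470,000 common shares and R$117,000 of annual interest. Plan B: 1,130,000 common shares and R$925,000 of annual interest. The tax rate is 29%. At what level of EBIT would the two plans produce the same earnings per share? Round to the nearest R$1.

At indifference, (EBIT − 117,000)(1 − t)/1,470,000 = (EBIT − 925,000)(1 − t)/1,130,000.
The (1 − t) factor cancels: (EBIT − 117,000) × 1,130,000 = (EBIT − 925,000) × 1,470,000.
EBIT × (1,470,000 − 1,130,000) = 925,000 × 1,470,000 − 117,000 × 1,130,000 = 1,227,540,000,000, so EBIT = 1,227,540,000,000 ÷ 340,000 = 3,610,411.76.

R$3,610,412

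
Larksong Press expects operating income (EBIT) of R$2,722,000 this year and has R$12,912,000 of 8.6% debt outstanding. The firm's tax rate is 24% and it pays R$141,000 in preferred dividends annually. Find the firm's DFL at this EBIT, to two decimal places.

1.91

Interest = R$1,110,432.00.
Preferred dividends grossed up pre-tax: R$141,000 / (1 − 0.24) = R$185,526.32.
DFL = EBIT ÷ [EBIT − I − D_p/(1−t)] = R$2,722,000 ÷ [R$2,722,000 − R$1,110,432.00 − R$185,526.32] = R$2,722,000 ÷ R$1,426,041.68 = 1.9088.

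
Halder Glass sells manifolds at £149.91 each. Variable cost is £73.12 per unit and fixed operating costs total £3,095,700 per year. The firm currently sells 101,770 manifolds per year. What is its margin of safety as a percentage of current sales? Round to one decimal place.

60.4%

Contribution margin per unit = £149.91 − £73.12 = £76.79. Break-even units = £3,095,700 ÷ £76.79 = 40,313.84; break-even revenue = 40,313.84 × £149.91 = £6,043,448.20.
Actual sales revenue = 101,770 × £149.91 = £15,256,340.70.
Margin of safety = (£15,256,340.70 − £6,043,448.20) ÷ £15,256,340.70 = 60.4%.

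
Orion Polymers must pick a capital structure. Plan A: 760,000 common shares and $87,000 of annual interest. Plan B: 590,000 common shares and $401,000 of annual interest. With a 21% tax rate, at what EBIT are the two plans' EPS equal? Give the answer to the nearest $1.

$1,490,765

Set EPS_A = EPS_B: (EBIT − $87,000)(1 − 0.21) ÷ 760,000 = (EBIT − $401,000)(1 − 0.21) ÷ 590,000.
The (1 − t) factor cancels: (EBIT − 87,000) × 590,000 = (EBIT − 401,000) × 760,000.
EBIT × (760,000 − 590,000) = 401,000 × 760,000 − 87,000 × 590,000 = 253,430,000,000, so EBIT = 253,430,000,000 ÷ 170,000 = 1,490,764.71.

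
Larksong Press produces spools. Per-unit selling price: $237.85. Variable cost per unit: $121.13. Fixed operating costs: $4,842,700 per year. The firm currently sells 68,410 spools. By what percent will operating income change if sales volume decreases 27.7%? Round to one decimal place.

-70.4%

Total contribution margin = 68,410 × $116.72 = $7,984,815.20.
EBIT = $7,984,815.20 − $4,842,700 = $3,142,115.20.
DOL = contribution ÷ EBIT = $7,984,815.20 ÷ $3,142,115.20 = 2.5412.
So EBIT moves 2.5412 × (-27.7%) = -70.4%.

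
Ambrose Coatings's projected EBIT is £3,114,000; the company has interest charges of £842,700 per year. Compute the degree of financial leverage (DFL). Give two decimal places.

Interest = £842,700.00.
Degree of financial leverage = EBIT / (EBIT − interest) = £3,114,000 / £2,271,300.00 = 1.3710.

1.37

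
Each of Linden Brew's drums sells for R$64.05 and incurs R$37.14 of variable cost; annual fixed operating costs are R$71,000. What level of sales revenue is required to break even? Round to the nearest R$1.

R$168,991

CM per unit = R$64.05 − R$37.14 = R$26.91; CM ratio = R$26.91 / R$64.05 = 0.4201.
Break-even revenue = fixed costs × price ÷ CM = R$71,000 × R$64.05 ÷ R$26.91 = R$168,991.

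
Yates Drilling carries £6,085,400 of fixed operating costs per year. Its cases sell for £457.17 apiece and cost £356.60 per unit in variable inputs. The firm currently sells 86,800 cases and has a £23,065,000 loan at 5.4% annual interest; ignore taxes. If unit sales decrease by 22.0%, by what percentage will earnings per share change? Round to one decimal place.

Total contribution margin = 86,800 × £100.57 = £8,729,476.00.
EBIT = £8,729,476.00 − £6,085,400 = £2,644,076.00.
After interest of £1,245,510.00, pre-tax earnings = £1,398,566.00.
Degree of combined leverage = contribution ÷ (EBIT − I) = £8,729,476.00 ÷ £1,398,566.00 = 6.2417.
%ΔEPS = DCL × %ΔSales = 6.2417 × -22.0% = -137.3%.

-137.3%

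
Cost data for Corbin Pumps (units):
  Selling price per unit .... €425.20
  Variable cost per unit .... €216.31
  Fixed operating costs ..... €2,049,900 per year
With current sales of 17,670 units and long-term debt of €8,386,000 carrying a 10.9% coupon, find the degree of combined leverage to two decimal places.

5.08

At 17,670 units, contribution = 17,670 × €208.89 = €3,691,086.30.
Subtracting fixed costs: EBIT = €3,691,086.30 − €2,049,900 = €1,641,186.30. Interest = €914,074.00.
DOL = €3,691,086.30 ÷ €1,641,186.30 = 2.2490; DFL = €1,641,186.30 ÷ €727,112.30 = 2.2571.
DCL = DOL × DFL = 2.2490 × 2.2571 = 5.0762.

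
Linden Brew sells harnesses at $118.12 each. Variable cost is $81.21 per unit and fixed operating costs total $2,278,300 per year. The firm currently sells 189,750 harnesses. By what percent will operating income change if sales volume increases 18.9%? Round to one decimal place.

Contribution at this volume is 189,750 × $36.91 = $7,003,672.50.
Subtracting fixed costs: EBIT = $7,003,672.50 − $2,278,300 = $4,725,372.50.
So DOL = total CM / EBIT = $7,003,672.50 / $4,725,372.50 = 1.4821.
%ΔEBIT = DOL × %ΔSales = 1.4821 × +18.9% = +28.0%.

+28.0%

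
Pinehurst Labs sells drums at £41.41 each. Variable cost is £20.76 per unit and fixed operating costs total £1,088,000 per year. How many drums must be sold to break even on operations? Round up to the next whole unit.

Contribution margin per unit = £41.41 − £20.76 = £20.65.
Break-even Q = £1,088,000 / £20.65 = 52,687.65 → 52,688 drums.

52,688 drums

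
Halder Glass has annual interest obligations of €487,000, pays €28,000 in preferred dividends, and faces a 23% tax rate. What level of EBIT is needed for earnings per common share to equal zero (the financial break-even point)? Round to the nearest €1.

Grossing the preferred dividend up to pre-tax terms: €28,000 / (1 − 0.23) = €36,363.64.
Financial break-even EBIT = interest + D_p ÷ (1 − t) = €487,000 + €36,363.64 = €523,363.64.

€523,364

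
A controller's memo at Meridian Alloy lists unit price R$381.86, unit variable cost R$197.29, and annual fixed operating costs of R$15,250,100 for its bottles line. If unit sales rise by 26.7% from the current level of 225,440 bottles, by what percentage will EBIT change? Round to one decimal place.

+42.1%

At 225,440 units, contribution = 225,440 × R$184.57 = R$41,609,460.80.
Subtracting fixed costs: EBIT = R$41,609,460.80 − R$15,250,100 = R$26,359,360.80.
Degree of operating leverage = R$41,609,460.80 / R$26,359,360.80 = 1.5785.
%ΔEBIT = DOL × %ΔSales = 1.5785 × +26.7% = +42.1%.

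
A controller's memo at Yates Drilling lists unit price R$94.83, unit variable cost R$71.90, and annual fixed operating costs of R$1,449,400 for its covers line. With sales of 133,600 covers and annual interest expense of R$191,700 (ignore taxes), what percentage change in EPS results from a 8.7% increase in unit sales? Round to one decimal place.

At 133,600 units, contribution = 133,600 × R$22.93 = R$3,063,448.00.
EBIT = R$3,063,448.00 − R$1,449,400 = R$1,614,048.00.
Interest = R$191,700.00, so EBIT − I = R$1,422,348.00.
Degree of combined leverage = contribution ÷ (EBIT − I) = R$3,063,448.00 ÷ R$1,422,348.00 = 2.1538.
EPS therefore changes by 2.1538 × (+8.7%) = +18.7%.

+18.7%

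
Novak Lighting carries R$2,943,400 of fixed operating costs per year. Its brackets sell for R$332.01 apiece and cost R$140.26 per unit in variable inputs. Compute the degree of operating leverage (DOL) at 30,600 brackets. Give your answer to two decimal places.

At 30,600 units, contribution = 30,600 × R$191.75 = R$5,867,550.00.
Operating income = contribution − fixed costs = R$5,867,550.00 − R$2,943,400 = R$2,924,150.00.
DOL = contribution ÷ EBIT = R$5,867,550.00 ÷ R$2,924,150.00 = 2.0066.

2.01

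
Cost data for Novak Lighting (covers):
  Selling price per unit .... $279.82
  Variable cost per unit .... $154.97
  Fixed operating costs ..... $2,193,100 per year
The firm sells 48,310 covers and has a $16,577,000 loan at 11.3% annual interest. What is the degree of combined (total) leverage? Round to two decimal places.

At 48,310 units, contribution = 48,310 × $124.85 = $6,031,503.50.
EBIT = $6,031,503.50 − $2,193,100 = $3,838,403.50. Interest = $1,873,201.00.
DOL = $6,031,503.50 ÷ $3,838,403.50 = 1.5714; DFL = $3,838,403.50 ÷ $1,965,202.50 = 1.9532.
DCL = DOL × DFL = 1.5714 × 1.9532 = 3.0693.

3.07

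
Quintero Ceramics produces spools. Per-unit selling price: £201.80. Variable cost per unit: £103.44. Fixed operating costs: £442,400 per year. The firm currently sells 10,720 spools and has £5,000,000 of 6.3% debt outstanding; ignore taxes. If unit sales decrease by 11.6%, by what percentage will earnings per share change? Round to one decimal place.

-41.2%

Contribution at this volume is 10,720 × £98.36 = £1,054,419.20.
Operating income = contribution − fixed costs = £1,054,419.20 − £442,400 = £612,019.20.
Interest = £315,000.00, so EBIT − I = £297,019.20.
Degree of combined leverage = contribution ÷ (EBIT − I) = £1,054,419.20 ÷ £297,019.20 = 3.5500.
%ΔEPS = DCL × %ΔSales = 3.5500 × -11.6% = -41.2%.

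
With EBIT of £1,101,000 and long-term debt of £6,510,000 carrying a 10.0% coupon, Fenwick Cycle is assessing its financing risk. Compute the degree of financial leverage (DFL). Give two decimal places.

2.45

Annual interest charges come to £651,000.00.
DFL = EBIT ÷ (EBIT − I) = £1,101,000 ÷ (£1,101,000 − £651,000.00) = £1,101,000 ÷ £450,000.00 = 2.4467.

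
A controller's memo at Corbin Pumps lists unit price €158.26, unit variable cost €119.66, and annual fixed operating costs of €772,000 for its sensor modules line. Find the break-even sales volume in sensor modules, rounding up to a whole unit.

20,000 sensor modules

Each unit contributes €158.26 − €119.66 = €38.60.
Break-even Q = €772,000 / €38.60 = 20,000.00 → 20,000 sensor modules.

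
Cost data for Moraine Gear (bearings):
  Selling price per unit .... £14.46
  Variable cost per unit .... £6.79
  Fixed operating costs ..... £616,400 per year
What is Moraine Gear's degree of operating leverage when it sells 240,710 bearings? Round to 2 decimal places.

1.50

Contribution at this volume is 240,710 × £7.67 = £1,846,245.70.
Operating income = contribution − fixed costs = £1,846,245.70 − £616,400 = £1,229,845.70.
Degree of operating leverage = £1,846,245.70 / £1,229,845.70 = 1.5012.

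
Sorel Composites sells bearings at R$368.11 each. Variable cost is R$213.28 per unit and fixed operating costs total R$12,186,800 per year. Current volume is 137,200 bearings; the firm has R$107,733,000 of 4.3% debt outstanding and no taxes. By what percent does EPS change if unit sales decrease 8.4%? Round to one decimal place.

At 137,200 units, contribution = 137,200 × R$154.83 = R$21,242,676.00.
Operating income = contribution − fixed costs = R$21,242,676.00 − R$12,186,800 = R$9,055,876.00.
After interest of R$4,632,519.00, pre-tax earnings = R$4,423,357.00.
DCL = total CM / (EBIT − I) = R$21,242,676.00 / R$4,423,357.00 = 4.8024.
EPS therefore changes by 4.8024 × (-8.4%) = -40.3%.

-40.3%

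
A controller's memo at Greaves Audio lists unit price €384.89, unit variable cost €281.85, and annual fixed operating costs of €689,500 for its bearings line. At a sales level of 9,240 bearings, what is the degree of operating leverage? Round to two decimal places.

Total contribution margin = 9,240 × €103.04 = €952,089.60.
EBIT = €952,089.60 − €689,500 = €262,589.60.
DOL = contribution ÷ EBIT = €952,089.60 ÷ €262,589.60 = 3.6258.

3.63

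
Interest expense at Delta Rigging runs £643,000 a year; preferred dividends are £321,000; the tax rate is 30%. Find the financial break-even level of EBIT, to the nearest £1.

£1,101,571

Grossing the preferred dividend up to pre-tax terms: £321,000 / (1 − 0.30) = £458,571.43.
Financial break-even EBIT = interest + D_p ÷ (1 − t) = £643,000 + £458,571.43 = £1,101,571.43.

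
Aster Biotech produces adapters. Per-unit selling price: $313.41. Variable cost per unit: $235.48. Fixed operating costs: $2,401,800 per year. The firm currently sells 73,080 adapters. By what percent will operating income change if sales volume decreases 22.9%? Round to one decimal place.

Total contribution margin = 73,080 × $77.93 = $5,695,124.40.
EBIT = $5,695,124.40 − $2,401,800 = $3,293,324.40.
So DOL = total CM / EBIT = $5,695,124.40 / $3,293,324.40 = 1.7293.
So EBIT moves 1.7293 × (-22.9%) = -39.6%.

-39.6%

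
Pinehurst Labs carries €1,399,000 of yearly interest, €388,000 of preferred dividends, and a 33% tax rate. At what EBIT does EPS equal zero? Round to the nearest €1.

Preferred dividends are paid after tax, so their pre-tax equivalent is €388,000 ÷ (1 − 0.33) = €579,104.48.
EPS = 0 when EBIT covers interest plus the pre-tax preferred burden: €1,399,000 + €579,104.48 = €1,978,104.48.

€1,978,104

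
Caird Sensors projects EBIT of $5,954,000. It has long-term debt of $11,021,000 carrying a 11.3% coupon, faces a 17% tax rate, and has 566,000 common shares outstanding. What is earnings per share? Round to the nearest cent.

Pre-tax income = $5,954,000 − $1,245,373.00 = $4,708,627.00.
After tax at 17%: net income = $4,708,627.00 × 0.83 = $3,908,160.41.
EPS = $3,908,160.41 ÷ 566,000 = $6.90.

$6.90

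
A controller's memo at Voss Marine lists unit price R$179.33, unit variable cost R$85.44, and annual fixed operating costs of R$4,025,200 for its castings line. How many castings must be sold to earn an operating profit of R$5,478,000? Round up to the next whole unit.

Each unit contributes R$179.33 − R$85.44 = R$93.89.
Units = (FC + target) / CM = (R$4,025,200 + R$5,478,000) / R$93.89 = 101,216.32, so 101,217 castings.

101,217 castings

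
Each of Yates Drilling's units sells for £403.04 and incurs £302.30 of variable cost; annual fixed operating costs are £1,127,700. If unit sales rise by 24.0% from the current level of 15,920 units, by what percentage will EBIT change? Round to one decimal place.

+80.8%

At 15,920 units, contribution = 15,920 × £100.74 = £1,603,780.80.
EBIT = £1,603,780.80 − £1,127,700 = £476,080.80.
DOL = contribution ÷ EBIT = £1,603,780.80 ÷ £476,080.80 = 3.3687.
Operating income changes by 3.3687 × +24.0% = +80.8%.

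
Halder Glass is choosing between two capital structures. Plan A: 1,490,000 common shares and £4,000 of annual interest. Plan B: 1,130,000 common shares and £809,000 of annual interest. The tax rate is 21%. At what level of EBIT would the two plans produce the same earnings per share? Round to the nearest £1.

At indifference, (EBIT − 4,000)(1 − t)/1,490,000 = (EBIT − 809,000)(1 − t)/1,130,000.
The (1 − t) factor cancels: (EBIT − 4,000) × 1,130,000 = (EBIT − 809,000) × 1,490,000.
Solving, EBIT = (809,000·1,490,000 − 4,000·1,130,000) / (1,490,000 − 1,130,000) = 1,200,890,000,000 / 360,000 = 3,335,805.56.

£3,335,806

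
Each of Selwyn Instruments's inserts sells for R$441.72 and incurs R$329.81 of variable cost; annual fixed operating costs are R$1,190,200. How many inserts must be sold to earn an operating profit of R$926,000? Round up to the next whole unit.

Each unit contributes R$441.72 − R$329.81 = R$111.91.
Need Q such that Q × R$111.91 − R$1,190,200 = R$926,000, i.e. Q = R$2,116,200 / R$111.91 = 18,909.84 → 18,910.

18,910 inserts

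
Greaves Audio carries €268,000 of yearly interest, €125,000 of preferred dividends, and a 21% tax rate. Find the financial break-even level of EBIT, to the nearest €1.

Preferred dividends are paid after tax, so their pre-tax equivalent is €125,000 ÷ (1 − 0.21) = €158,227.85.
Financial break-even EBIT = interest + D_p ÷ (1 − t) = €268,000 + €158,227.85 = €426,227.85.

€426,228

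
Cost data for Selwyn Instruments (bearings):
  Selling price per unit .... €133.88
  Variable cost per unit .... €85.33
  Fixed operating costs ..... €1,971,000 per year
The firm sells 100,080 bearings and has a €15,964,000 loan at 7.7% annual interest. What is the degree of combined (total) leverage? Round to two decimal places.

2.93

At 100,080 units, contribution = 100,080 × €48.55 = €4,858,884.00.
EBIT = €4,858,884.00 − €1,971,000 = €2,887,884.00. Interest = €1,229,228.00.
DOL = €4,858,884.00 ÷ €2,887,884.00 = 1.6825; DFL = €2,887,884.00 ÷ €1,658,656.00 = 1.7411.
Combined leverage = 1.6825 × 1.7411 = 2.9294.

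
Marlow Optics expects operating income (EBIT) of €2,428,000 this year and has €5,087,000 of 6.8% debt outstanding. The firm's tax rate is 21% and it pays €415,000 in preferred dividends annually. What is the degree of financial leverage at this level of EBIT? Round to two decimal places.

1.56

Annual interest charges come to €345,916.00.
Preferred dividends grossed up pre-tax: €415,000 / (1 − 0.21) = €525,316.46.
DFL = EBIT ÷ [EBIT − I − D_p/(1−t)] = €2,428,000 ÷ [€2,428,000 − €345,916.00 − €525,316.46] = €2,428,000 ÷ €1,556,767.54 = 1.5596.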